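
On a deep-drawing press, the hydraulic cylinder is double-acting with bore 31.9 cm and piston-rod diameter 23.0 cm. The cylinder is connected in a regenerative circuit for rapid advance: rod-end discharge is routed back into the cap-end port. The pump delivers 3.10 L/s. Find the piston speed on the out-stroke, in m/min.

In regeneration the rod-end outflow joins the pump flow into the cap end, so the net volume the pump must supply per unit advance equals the rod cross-section area.
Rod cross-section A_rod = π/4 × (23.0 cm)² = 415.5 cm^2
v = Q_pump / A_rod

v ≈ 4.48 m/min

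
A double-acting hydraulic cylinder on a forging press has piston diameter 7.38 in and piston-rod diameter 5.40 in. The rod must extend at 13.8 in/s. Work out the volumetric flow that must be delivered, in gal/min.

Q ≈ 153 gal/min

Cap-side area A_cap = π/4 × (7.38 in)² = 42.78 in^2
Q = A × v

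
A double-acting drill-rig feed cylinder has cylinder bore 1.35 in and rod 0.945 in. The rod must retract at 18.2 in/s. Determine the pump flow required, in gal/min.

Q ≈ 3.45 gal/min

Rod-side annular area A_ann = π/4 × (1.35² − 0.945²) = 0.7300 in^2
Q = A × v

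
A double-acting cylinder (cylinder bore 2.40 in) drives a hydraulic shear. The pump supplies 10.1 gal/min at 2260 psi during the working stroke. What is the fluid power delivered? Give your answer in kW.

Hydraulic power = P × Q

W ≈ 9.93 kW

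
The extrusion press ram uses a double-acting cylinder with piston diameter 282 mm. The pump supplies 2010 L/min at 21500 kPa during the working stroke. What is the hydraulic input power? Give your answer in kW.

W ≈ 720 kW

Hydraulic power = P × Q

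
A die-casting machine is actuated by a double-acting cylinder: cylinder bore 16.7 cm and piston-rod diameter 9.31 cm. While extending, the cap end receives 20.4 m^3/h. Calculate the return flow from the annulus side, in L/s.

Cap-side area A_cap = π/4 × (16.7 cm)² = 219.0 cm^2
Rod-side annular area A_ann = π/4 × (16.7² − 9.31²) = 151.0 cm^2
Piston speed v = Q_in/A_cap; rod-end outflow Q_out = v × A_ann = Q_in × A_ann/A_cap.

Q_out ≈ 3.91 L/s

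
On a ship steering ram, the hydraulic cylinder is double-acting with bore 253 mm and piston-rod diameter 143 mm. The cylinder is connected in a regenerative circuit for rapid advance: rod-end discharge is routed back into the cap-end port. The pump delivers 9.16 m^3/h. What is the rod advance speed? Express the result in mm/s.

v ≈ 158 mm/s

In regeneration the rod-end outflow joins the pump flow into the cap end, so the net volume the pump must supply per unit advance equals the rod cross-section area.
Rod cross-section A_rod = π/4 × (143 mm)² = 16060 mm^2
v = Q_pump / A_rod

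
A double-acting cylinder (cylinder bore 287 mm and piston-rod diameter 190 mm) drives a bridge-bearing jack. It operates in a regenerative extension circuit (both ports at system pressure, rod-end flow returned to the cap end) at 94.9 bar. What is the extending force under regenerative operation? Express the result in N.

With equal pressure on both faces, forces on the annular region cancel; the net push is pressure × rod cross-section.
Rod cross-section A_rod = π/4 × (190 mm)² = 28350 mm^2
F = P × A_rod

F ≈ 2.69e5 N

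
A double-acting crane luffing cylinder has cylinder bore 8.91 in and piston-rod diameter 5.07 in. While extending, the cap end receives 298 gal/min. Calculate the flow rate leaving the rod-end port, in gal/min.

Cap-side area A_cap = π/4 × (8.91 in)² = 62.35 in^2
Rod-side annular area A_ann = π/4 × (8.91² − 5.07²) = 42.16 in^2
Piston speed v = Q_in/A_cap; rod-end outflow Q_out = v × A_ann = Q_in × A_ann/A_cap.

Q_out ≈ 202 gal/min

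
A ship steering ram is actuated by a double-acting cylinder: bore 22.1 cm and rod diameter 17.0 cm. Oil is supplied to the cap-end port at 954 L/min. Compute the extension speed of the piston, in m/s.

v ≈ 0.414 m/s

Cap-side area A_cap = π/4 × (22.1 cm)² = 383.6 cm^2
v = Q / A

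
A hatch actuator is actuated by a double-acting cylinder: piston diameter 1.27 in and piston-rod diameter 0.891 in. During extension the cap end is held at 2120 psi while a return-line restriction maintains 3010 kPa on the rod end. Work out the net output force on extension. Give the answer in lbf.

F ≈ 2400 lbf

Cap-side area A_cap = π/4 × (1.27 in)² = 1.267 in^2
Rod-side annular area A_ann = π/4 × (1.27² − 0.891²) = 0.6433 in^2
Net thrust = P_cap·A_cap − P_rod·A_ann = 2686 lbf − 280.8 lbf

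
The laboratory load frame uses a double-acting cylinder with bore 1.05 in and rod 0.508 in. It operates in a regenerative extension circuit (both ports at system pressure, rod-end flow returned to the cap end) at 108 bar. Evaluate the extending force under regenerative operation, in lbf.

With equal pressure on both faces, forces on the annular region cancel; the net push is pressure × rod cross-section.
Rod cross-section A_rod = π/4 × (0.508 in)² = 0.2027 in^2
F = P × A_rod

F ≈ 317 lbf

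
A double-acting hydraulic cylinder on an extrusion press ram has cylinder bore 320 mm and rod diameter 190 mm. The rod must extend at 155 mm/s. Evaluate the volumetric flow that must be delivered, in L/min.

Cap-side area A_cap = π/4 × (320 mm)² = 80420 mm^2
Q = A × v

Q ≈ 748 L/min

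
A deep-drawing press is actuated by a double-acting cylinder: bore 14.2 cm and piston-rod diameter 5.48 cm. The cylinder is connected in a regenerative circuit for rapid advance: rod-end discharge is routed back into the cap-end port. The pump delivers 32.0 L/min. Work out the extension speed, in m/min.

v ≈ 13.6 m/min

In regeneration the rod-end outflow joins the pump flow into the cap end, so the net volume the pump must supply per unit advance equals the rod cross-section area.
Rod cross-section A_rod = π/4 × (5.48 cm)² = 23.59 cm^2
v = Q_pump / A_rod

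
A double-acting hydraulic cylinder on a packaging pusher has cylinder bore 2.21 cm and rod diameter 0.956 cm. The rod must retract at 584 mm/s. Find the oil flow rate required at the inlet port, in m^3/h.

Q ≈ 0.656 m^3/h

Rod-side annular area A_ann = π/4 × (2.21² − 0.956²) = 3.118 cm^2
Q = A × v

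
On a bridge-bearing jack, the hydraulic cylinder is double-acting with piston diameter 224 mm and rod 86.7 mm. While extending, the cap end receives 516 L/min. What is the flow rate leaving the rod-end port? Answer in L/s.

Q_out ≈ 7.31 L/s

Cap-side area A_cap = π/4 × (224 mm)² = 39410 mm^2
Rod-side annular area A_ann = π/4 × (224² − 86.7²) = 33500 mm^2
Piston speed v = Q_in/A_cap; rod-end outflow Q_out = v × A_ann = Q_in × A_ann/A_cap.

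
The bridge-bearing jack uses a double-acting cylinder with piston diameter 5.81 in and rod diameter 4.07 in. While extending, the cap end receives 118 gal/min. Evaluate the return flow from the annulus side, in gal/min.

Q_out ≈ 60.1 gal/min

Cap-side area A_cap = π/4 × (5.81 in)² = 26.51 in^2
Rod-side annular area A_ann = π/4 × (5.81² − 4.07²) = 13.50 in^2
Piston speed v = Q_in/A_cap; rod-end outflow Q_out = v × A_ann = Q_in × A_ann/A_cap.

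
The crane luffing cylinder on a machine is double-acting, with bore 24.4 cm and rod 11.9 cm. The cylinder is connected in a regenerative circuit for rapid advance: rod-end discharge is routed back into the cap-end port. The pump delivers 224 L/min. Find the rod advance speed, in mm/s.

v ≈ 336 mm/s

In regeneration the rod-end outflow joins the pump flow into the cap end, so the net volume the pump must supply per unit advance equals the rod cross-section area.
Rod cross-section A_rod = π/4 × (11.9 cm)² = 111.2 cm^2
v = Q_pump / A_rod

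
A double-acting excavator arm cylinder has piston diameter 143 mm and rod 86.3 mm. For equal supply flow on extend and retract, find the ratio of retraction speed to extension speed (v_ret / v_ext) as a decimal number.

v_ret/v_ext ≈ 1.57

Cap-side area A_cap = π/4 × (143 mm)² = 16060 mm^2
Rod-side annular area A_ann = π/4 × (143² − 86.3²) = 10210 mm^2
For equal Q, v ∝ 1/A, so v_ret/v_ext = A_cap/A_ann.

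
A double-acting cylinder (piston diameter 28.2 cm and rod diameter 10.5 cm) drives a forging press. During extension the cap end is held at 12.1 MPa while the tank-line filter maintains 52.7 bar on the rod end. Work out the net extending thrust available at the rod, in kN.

Cap-side area A_cap = π/4 × (28.2 cm)² = 624.6 cm^2
Rod-side annular area A_ann = π/4 × (28.2² − 10.5²) = 538.0 cm^2
Net thrust = P_cap·A_cap − P_rod·A_ann = 755.7 kN − 283.5 kN

F ≈ 472 kN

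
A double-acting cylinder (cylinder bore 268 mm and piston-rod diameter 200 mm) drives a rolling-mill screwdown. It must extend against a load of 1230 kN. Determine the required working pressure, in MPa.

Cap-side area A_cap = π/4 × (268 mm)² = 56410 mm^2
P = F / A = 1230 kN / A

P ≈ 21.8 MPa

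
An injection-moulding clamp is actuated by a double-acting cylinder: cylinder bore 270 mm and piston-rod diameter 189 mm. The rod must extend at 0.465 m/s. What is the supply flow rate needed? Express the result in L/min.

Q ≈ 1600 L/min

Cap-side area A_cap = π/4 × (270 mm)² = 57260 mm^2
Q = A × v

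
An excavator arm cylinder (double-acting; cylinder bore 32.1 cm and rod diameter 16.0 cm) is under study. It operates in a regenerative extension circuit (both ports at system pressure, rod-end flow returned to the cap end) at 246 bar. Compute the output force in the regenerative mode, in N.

F ≈ 4.95e5 N

With equal pressure on both faces, forces on the annular region cancel; the net push is pressure × rod cross-section.
Rod cross-section A_rod = π/4 × (16.0 cm)² = 201.1 cm^2
F = P × A_rod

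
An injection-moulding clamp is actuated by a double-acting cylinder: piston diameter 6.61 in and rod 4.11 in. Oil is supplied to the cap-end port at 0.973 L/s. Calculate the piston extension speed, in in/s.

Cap-side area A_cap = π/4 × (6.61 in)² = 34.32 in^2
v = Q / A

v ≈ 1.73 in/s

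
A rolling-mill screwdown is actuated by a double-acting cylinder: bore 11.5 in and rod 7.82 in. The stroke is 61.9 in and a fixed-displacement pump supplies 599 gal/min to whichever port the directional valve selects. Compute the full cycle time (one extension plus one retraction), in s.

Cap-side area A_cap = π/4 × (11.5 in)² = 103.9 in^2
Rod-side annular area A_ann = π/4 × (11.5² − 7.82²) = 55.84 in^2
t_ext = A_cap·L/Q = 2.788 s
t_ret = A_ann·L/Q = 1.499 s
t_cycle = t_ext + t_ret

t ≈ 4.29 s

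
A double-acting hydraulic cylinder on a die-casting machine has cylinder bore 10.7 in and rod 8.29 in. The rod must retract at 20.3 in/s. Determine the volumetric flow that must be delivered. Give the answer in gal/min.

Q ≈ 190 gal/min

Rod-side annular area A_ann = π/4 × (10.7² − 8.29²) = 35.94 in^2
Q = A × v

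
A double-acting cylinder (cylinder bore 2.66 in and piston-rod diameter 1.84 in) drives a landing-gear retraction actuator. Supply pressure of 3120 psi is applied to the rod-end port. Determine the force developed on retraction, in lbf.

Rod-side annular area A_ann = π/4 × (2.66² − 1.84²) = 2.898 in^2
On retraction the pressure acts on the annular area (bore minus rod).
F = P × A_ann

F ≈ 9040 lbf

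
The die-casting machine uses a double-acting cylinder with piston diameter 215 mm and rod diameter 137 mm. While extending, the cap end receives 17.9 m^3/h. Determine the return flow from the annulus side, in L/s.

Cap-side area A_cap = π/4 × (215 mm)² = 36310 mm^2
Rod-side annular area A_ann = π/4 × (215² − 137²) = 21560 mm^2
Piston speed v = Q_in/A_cap; rod-end outflow Q_out = v × A_ann = Q_in × A_ann/A_cap.

Q_out ≈ 2.95 L/s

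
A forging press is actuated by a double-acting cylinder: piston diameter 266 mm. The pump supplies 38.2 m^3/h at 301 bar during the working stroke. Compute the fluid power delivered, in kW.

Hydraulic power = P × Q

W ≈ 319 kW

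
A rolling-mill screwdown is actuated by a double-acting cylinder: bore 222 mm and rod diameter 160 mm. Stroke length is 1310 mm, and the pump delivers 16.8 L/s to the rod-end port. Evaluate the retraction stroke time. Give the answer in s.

Rod-side annular area A_ann = π/4 × (222² − 160²) = 18600 mm^2
Swept volume V = A × L; t = V / Q = A·L / Q

t ≈ 1.45 s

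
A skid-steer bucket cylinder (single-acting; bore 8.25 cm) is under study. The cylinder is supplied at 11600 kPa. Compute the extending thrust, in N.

Cap-side area A_cap = π/4 × (8.25 cm)² = 53.46 cm^2
F = P × A_cap = 11600 kPa × A_cap

F ≈ 62000 N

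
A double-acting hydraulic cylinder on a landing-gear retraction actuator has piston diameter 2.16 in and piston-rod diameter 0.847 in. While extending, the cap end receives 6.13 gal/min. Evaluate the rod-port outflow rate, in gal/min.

Cap-side area A_cap = π/4 × (2.16 in)² = 3.664 in^2
Rod-side annular area A_ann = π/4 × (2.16² − 0.847²) = 3.101 in^2
Piston speed v = Q_in/A_cap; rod-end outflow Q_out = v × A_ann = Q_in × A_ann/A_cap.

Q_out ≈ 5.19 gal/min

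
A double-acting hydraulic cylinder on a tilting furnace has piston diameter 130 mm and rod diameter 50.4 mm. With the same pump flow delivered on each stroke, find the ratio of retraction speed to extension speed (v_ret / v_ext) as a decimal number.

v_ret/v_ext ≈ 1.18

Cap-side area A_cap = π/4 × (130 mm)² = 13270 mm^2
Rod-side annular area A_ann = π/4 × (130² − 50.4²) = 11280 mm^2
For equal Q, v ∝ 1/A, so v_ret/v_ext = A_cap/A_ann.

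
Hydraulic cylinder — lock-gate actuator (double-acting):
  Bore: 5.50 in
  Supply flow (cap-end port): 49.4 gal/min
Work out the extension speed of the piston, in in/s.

v ≈ 8.01 in/s

Cap-side area A_cap = π/4 × (5.50 in)² = 23.76 in^2
v = Q / A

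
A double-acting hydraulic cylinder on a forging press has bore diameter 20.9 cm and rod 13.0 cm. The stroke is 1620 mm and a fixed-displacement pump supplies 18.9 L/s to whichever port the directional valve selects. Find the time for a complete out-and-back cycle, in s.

Cap-side area A_cap = π/4 × (20.9 cm)² = 343.1 cm^2
Rod-side annular area A_ann = π/4 × (20.9² − 13.0²) = 210.3 cm^2
t_ext = A_cap·L/Q = 2.941 s
t_ret = A_ann·L/Q = 1.803 s
t_cycle = t_ext + t_ret

t ≈ 4.74 s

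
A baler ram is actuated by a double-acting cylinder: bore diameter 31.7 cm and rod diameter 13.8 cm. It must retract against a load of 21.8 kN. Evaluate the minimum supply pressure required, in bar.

Rod-side annular area A_ann = π/4 × (31.7² − 13.8²) = 639.7 cm^2
Retraction: pressure acts on the annular area.
P = F / A = 21.8 kN / A

P ≈ 3.41 bar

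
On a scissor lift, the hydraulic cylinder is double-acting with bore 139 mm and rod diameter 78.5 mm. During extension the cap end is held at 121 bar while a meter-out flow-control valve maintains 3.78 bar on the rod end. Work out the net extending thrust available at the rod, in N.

Cap-side area A_cap = π/4 × (139 mm)² = 15170 mm^2
Rod-side annular area A_ann = π/4 × (139² − 78.5²) = 10330 mm^2
Net thrust = P_cap·A_cap − P_rod·A_ann = 1.836e5 N − 3907 N

F ≈ 1.80e5 N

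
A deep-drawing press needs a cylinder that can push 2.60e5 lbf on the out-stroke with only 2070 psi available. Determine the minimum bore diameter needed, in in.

Extension force acts on the full piston face: F = P × (π/4)D².
D = √(4F / (πP)) = √(4 × 2.60e5 lbf / (π × 2070 psi))

D ≈ 12.6 in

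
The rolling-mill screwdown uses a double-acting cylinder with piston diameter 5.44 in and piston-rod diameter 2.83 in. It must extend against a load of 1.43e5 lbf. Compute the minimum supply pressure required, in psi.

P ≈ 6150 psi

Cap-side area A_cap = π/4 × (5.44 in)² = 23.24 in^2
P = F / A = 1.43e5 lbf / A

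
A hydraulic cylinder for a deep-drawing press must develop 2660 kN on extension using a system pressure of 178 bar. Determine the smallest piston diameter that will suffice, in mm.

D ≈ 436 mm

Extension force acts on the full piston face: F = P × (π/4)D².
D = √(4F / (πP)) = √(4 × 2660 kN / (π × 178 bar))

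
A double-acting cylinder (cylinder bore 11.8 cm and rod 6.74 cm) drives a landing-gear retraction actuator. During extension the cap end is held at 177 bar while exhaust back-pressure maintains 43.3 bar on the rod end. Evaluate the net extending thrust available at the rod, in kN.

Cap-side area A_cap = π/4 × (11.8 cm)² = 109.4 cm^2
Rod-side annular area A_ann = π/4 × (11.8² − 6.74²) = 73.68 cm^2
Net thrust = P_cap·A_cap − P_rod·A_ann = 193.6 kN − 31.90 kN

F ≈ 162 kN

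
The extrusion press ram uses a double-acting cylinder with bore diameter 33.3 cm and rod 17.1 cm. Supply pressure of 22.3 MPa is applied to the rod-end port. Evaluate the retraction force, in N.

Rod-side annular area A_ann = π/4 × (33.3² − 17.1²) = 641.3 cm^2
On retraction the pressure acts on the annular area (bore minus rod).
F = P × A_ann

F ≈ 1.43e6 N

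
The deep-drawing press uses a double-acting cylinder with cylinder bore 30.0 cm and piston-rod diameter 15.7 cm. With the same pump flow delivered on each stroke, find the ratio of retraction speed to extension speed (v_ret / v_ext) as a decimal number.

Cap-side area A_cap = π/4 × (30.0 cm)² = 706.9 cm^2
Rod-side annular area A_ann = π/4 × (30.0² − 15.7²) = 513.3 cm^2
For equal Q, v ∝ 1/A, so v_ret/v_ext = A_cap/A_ann.

v_ret/v_ext ≈ 1.38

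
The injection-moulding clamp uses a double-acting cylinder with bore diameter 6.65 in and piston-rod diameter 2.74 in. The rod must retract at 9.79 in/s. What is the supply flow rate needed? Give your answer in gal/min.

Q ≈ 73.3 gal/min

Rod-side annular area A_ann = π/4 × (6.65² − 2.74²) = 28.84 in^2
Q = A × v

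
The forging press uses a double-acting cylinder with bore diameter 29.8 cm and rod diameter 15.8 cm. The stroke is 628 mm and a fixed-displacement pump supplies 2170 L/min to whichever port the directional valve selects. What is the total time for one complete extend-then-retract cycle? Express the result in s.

Cap-side area A_cap = π/4 × (29.8 cm)² = 697.5 cm^2
Rod-side annular area A_ann = π/4 × (29.8² − 15.8²) = 501.4 cm^2
t_ext = A_cap·L/Q = 1.211 s
t_ret = A_ann·L/Q = 0.8706 s
t_cycle = t_ext + t_ret

t ≈ 2.08 s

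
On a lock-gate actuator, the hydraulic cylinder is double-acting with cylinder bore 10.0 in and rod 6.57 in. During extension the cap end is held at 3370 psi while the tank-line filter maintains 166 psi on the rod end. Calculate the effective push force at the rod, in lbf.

F ≈ 2.57e5 lbf

Cap-side area A_cap = π/4 × (10.0 in)² = 78.54 in^2
Rod-side annular area A_ann = π/4 × (10.0² − 6.57²) = 44.64 in^2
Net thrust = P_cap·A_cap − P_rod·A_ann = 2.647e5 lbf − 7410 lbf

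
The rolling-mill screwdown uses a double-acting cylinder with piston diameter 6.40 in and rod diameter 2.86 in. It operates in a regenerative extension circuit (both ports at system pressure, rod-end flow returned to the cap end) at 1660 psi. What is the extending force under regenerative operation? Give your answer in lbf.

With equal pressure on both faces, forces on the annular region cancel; the net push is pressure × rod cross-section.
Rod cross-section A_rod = π/4 × (2.86 in)² = 6.424 in^2
F = P × A_rod

F ≈ 10700 lbf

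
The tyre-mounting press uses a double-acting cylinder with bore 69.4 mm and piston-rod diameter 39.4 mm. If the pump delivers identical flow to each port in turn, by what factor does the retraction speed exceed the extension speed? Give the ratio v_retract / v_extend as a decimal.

Cap-side area A_cap = π/4 × (69.4 mm)² = 3783 mm^2
Rod-side annular area A_ann = π/4 × (69.4² − 39.4²) = 2564 mm^2
For equal Q, v ∝ 1/A, so v_ret/v_ext = A_cap/A_ann.

v_ret/v_ext ≈ 1.48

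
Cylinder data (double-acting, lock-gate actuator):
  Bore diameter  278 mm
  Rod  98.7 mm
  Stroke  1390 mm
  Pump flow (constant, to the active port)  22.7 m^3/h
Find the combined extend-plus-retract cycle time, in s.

t ≈ 25.1 s

Cap-side area A_cap = π/4 × (278 mm)² = 60700 mm^2
Rod-side annular area A_ann = π/4 × (278² − 98.7²) = 53050 mm^2
t_ext = A_cap·L/Q = 13.38 s
t_ret = A_ann·L/Q = 11.69 s
t_cycle = t_ext + t_ret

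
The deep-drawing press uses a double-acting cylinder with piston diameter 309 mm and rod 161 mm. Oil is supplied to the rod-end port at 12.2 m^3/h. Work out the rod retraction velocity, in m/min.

Rod-side annular area A_ann = π/4 × (309² − 161²) = 54630 mm^2
Flow into the rod-end port fills the annular volume.
v = Q / A

v ≈ 3.72 m/min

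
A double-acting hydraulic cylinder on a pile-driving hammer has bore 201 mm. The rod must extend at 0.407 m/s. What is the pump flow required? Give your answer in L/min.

Cap-side area A_cap = π/4 × (201 mm)² = 31730 mm^2
Q = A × v

Q ≈ 775 L/min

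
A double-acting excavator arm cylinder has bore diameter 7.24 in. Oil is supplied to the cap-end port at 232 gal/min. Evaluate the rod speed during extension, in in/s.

Cap-side area A_cap = π/4 × (7.24 in)² = 41.17 in^2
v = Q / A

v ≈ 21.7 in/s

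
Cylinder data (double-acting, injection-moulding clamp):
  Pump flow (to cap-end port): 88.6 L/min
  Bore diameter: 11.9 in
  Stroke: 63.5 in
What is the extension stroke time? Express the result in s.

t ≈ 78.4 s

Cap-side area A_cap = π/4 × (11.9 in)² = 111.2 in^2
Swept volume V = A × L; t = V / Q = A·L / Q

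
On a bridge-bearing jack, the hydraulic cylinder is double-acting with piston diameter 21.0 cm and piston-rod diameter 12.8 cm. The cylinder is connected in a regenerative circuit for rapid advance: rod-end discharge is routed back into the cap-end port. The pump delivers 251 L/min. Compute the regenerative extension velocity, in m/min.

In regeneration the rod-end outflow joins the pump flow into the cap end, so the net volume the pump must supply per unit advance equals the rod cross-section area.
Rod cross-section A_rod = π/4 × (12.8 cm)² = 128.7 cm^2
v = Q_pump / A_rod

v ≈ 19.5 m/min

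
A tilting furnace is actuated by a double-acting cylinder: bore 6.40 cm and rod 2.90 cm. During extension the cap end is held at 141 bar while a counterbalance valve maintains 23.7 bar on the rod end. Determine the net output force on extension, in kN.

Cap-side area A_cap = π/4 × (6.40 cm)² = 32.17 cm^2
Rod-side annular area A_ann = π/4 × (6.40² − 2.90²) = 25.56 cm^2
Net thrust = P_cap·A_cap − P_rod·A_ann = 45.36 kN − 6.059 kN

F ≈ 39.3 kN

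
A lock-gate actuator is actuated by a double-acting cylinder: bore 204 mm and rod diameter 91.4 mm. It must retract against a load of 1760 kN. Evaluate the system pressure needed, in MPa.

P ≈ 67.4 MPa

Rod-side annular area A_ann = π/4 × (204² − 91.4²) = 26120 mm^2
Retraction: pressure acts on the annular area.
P = F / A = 1760 kN / A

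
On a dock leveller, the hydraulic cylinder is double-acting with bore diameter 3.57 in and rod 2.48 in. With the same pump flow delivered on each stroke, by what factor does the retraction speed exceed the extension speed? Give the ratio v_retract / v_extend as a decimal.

Cap-side area A_cap = π/4 × (3.57 in)² = 10.01 in^2
Rod-side annular area A_ann = π/4 × (3.57² − 2.48²) = 5.179 in^2
For equal Q, v ∝ 1/A, so v_ret/v_ext = A_cap/A_ann.

v_ret/v_ext ≈ 1.93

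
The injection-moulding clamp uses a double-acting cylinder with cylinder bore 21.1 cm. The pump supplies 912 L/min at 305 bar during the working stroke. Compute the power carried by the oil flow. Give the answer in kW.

Hydraulic power = P × Q

W ≈ 464 kW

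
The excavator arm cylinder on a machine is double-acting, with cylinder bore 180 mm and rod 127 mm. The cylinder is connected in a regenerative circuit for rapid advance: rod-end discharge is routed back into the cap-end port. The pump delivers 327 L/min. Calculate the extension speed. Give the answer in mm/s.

v ≈ 430 mm/s

In regeneration the rod-end outflow joins the pump flow into the cap end, so the net volume the pump must supply per unit advance equals the rod cross-section area.
Rod cross-section A_rod = π/4 × (127 mm)² = 12670 mm^2
v = Q_pump / A_rod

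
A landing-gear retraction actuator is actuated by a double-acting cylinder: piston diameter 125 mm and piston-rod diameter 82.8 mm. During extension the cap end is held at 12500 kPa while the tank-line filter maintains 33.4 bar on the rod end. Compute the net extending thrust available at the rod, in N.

Cap-side area A_cap = π/4 × (125 mm)² = 12270 mm^2
Rod-side annular area A_ann = π/4 × (125² − 82.8²) = 6887 mm^2
Net thrust = P_cap·A_cap − P_rod·A_ann = 1.534e5 N − 23000 N

F ≈ 1.30e5 N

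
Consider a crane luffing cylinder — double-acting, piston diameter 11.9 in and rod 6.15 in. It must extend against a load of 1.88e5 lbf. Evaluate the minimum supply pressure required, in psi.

Cap-side area A_cap = π/4 × (11.9 in)² = 111.2 in^2
P = F / A = 1.88e5 lbf / A

P ≈ 1690 psi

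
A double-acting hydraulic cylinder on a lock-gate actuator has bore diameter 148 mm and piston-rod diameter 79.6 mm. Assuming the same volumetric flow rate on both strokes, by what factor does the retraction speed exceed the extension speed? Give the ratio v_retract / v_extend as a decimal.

Cap-side area A_cap = π/4 × (148 mm)² = 17200 mm^2
Rod-side annular area A_ann = π/4 × (148² − 79.6²) = 12230 mm^2
For equal Q, v ∝ 1/A, so v_ret/v_ext = A_cap/A_ann.

v_ret/v_ext ≈ 1.41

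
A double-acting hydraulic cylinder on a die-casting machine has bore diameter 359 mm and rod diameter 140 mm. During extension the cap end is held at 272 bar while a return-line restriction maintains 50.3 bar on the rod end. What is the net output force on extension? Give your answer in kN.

F ≈ 2320 kN

Cap-side area A_cap = π/4 × (359 mm)² = 1.012e5 mm^2
Rod-side annular area A_ann = π/4 × (359² − 140²) = 85830 mm^2
Net thrust = P_cap·A_cap − P_rod·A_ann = 2753 kN − 431.7 kN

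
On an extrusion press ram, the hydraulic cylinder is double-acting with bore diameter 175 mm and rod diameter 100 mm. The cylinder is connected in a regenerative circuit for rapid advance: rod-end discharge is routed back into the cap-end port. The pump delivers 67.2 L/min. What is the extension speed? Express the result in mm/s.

v ≈ 143 mm/s

In regeneration the rod-end outflow joins the pump flow into the cap end, so the net volume the pump must supply per unit advance equals the rod cross-section area.
Rod cross-section A_rod = π/4 × (100 mm)² = 7854 mm^2
v = Q_pump / A_rod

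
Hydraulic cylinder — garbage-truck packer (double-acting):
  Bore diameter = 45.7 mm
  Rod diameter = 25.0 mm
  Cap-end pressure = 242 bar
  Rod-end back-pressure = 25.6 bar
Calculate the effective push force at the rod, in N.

Cap-side area A_cap = π/4 × (45.7 mm)² = 1640 mm^2
Rod-side annular area A_ann = π/4 × (45.7² − 25.0²) = 1149 mm^2
Net thrust = P_cap·A_cap − P_rod·A_ann = 39700 N − 2943 N

F ≈ 36800 N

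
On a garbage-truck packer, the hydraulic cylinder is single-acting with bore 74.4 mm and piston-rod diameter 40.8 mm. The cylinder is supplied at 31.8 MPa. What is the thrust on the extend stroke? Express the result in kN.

F ≈ 138 kN

Cap-side area A_cap = π/4 × (74.4 mm)² = 4347 mm^2
F = P × A_cap = 31.8 MPa × A_cap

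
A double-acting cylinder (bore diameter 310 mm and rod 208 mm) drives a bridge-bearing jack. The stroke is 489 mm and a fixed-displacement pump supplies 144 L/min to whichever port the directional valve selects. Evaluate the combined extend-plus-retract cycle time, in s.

Cap-side area A_cap = π/4 × (310 mm)² = 75480 mm^2
Rod-side annular area A_ann = π/4 × (310² − 208²) = 41500 mm^2
t_ext = A_cap·L/Q = 15.38 s
t_ret = A_ann·L/Q = 8.455 s
t_cycle = t_ext + t_ret

t ≈ 23.8 s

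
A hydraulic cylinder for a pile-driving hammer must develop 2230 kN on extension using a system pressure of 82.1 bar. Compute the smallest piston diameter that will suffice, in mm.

D ≈ 588 mm

Extension force acts on the full piston face: F = P × (π/4)D².
D = √(4F / (πP)) = √(4 × 2230 kN / (π × 82.1 bar))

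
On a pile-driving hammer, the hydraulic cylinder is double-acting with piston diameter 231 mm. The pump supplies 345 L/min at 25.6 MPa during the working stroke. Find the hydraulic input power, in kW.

Hydraulic power = P × Q

W ≈ 147 kW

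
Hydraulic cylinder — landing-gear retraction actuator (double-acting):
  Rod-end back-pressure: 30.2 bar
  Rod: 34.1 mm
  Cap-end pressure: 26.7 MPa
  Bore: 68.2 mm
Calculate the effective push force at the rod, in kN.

Cap-side area A_cap = π/4 × (68.2 mm)² = 3653 mm^2
Rod-side annular area A_ann = π/4 × (68.2² − 34.1²) = 2740 mm^2
Net thrust = P_cap·A_cap − P_rod·A_ann = 97.54 kN − 8.274 kN

F ≈ 89.3 kN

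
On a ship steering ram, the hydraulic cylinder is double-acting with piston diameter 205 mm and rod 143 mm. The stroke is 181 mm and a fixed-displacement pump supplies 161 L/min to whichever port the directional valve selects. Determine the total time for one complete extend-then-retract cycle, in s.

t ≈ 3.37 s

Cap-side area A_cap = π/4 × (205 mm)² = 33010 mm^2
Rod-side annular area A_ann = π/4 × (205² − 143²) = 16950 mm^2
t_ext = A_cap·L/Q = 2.226 s
t_ret = A_ann·L/Q = 1.143 s
t_cycle = t_ext + t_ret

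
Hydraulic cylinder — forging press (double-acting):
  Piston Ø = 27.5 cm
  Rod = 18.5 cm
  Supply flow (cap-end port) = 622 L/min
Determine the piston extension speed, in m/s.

Cap-side area A_cap = π/4 × (27.5 cm)² = 594.0 cm^2
v = Q / A

v ≈ 0.175 m/s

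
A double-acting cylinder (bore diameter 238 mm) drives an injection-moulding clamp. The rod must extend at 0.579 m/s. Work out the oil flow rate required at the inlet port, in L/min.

Cap-side area A_cap = π/4 × (238 mm)² = 44490 mm^2
Q = A × v

Q ≈ 1550 L/min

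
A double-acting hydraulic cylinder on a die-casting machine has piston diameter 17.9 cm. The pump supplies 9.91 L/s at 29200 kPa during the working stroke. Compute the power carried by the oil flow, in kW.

W ≈ 289 kW

Hydraulic power = P × Q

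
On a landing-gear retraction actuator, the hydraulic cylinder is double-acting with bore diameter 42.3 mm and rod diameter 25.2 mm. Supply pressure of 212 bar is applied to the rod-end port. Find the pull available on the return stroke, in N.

F ≈ 19200 N

Rod-side annular area A_ann = π/4 × (42.3² − 25.2²) = 906.5 mm^2
On retraction the pressure acts on the annular area (bore minus rod).
F = P × A_ann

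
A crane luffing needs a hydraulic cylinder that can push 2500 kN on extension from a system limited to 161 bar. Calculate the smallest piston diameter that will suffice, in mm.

Extension force acts on the full piston face: F = P × (π/4)D².
D = √(4F / (πP)) = √(4 × 2500 kN / (π × 161 bar))

D ≈ 445 mm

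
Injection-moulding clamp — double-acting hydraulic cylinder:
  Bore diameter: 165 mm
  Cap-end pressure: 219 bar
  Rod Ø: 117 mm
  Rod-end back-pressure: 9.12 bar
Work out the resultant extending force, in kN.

F ≈ 459 kN

Cap-side area A_cap = π/4 × (165 mm)² = 21380 mm^2
Rod-side annular area A_ann = π/4 × (165² − 117²) = 10630 mm^2
Net thrust = P_cap·A_cap − P_rod·A_ann = 468.3 kN − 9.696 kN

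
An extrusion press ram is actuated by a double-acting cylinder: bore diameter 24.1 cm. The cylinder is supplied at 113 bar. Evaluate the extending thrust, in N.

Cap-side area A_cap = π/4 × (24.1 cm)² = 456.2 cm^2
F = P × A_cap = 113 bar × A_cap

F ≈ 5.15e5 N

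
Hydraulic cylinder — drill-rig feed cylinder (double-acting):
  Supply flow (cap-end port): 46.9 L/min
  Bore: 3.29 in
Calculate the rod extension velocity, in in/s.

v ≈ 5.61 in/s

Cap-side area A_cap = π/4 × (3.29 in)² = 8.501 in^2
v = Q / A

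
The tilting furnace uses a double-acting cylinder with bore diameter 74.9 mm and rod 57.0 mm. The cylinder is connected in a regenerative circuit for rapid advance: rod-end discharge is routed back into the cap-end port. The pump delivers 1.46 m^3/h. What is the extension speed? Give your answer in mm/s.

v ≈ 159 mm/s

In regeneration the rod-end outflow joins the pump flow into the cap end, so the net volume the pump must supply per unit advance equals the rod cross-section area.
Rod cross-section A_rod = π/4 × (57.0 mm)² = 2552 mm^2
v = Q_pump / A_rod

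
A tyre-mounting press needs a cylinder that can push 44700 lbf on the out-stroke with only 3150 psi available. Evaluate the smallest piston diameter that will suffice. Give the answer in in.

Extension force acts on the full piston face: F = P × (π/4)D².
D = √(4F / (πP)) = √(4 × 44700 lbf / (π × 3150 psi))

D ≈ 4.25 in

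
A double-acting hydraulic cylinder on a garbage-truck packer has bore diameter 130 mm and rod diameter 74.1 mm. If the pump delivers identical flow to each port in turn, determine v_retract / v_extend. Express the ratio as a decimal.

v_ret/v_ext ≈ 1.48

Cap-side area A_cap = π/4 × (130 mm)² = 13270 mm^2
Rod-side annular area A_ann = π/4 × (130² − 74.1²) = 8961 mm^2
For equal Q, v ∝ 1/A, so v_ret/v_ext = A_cap/A_ann.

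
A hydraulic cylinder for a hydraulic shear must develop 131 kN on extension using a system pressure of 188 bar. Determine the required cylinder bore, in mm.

Extension force acts on the full piston face: F = P × (π/4)D².
D = √(4F / (πP)) = √(4 × 131 kN / (π × 188 bar))

D ≈ 94.2 mm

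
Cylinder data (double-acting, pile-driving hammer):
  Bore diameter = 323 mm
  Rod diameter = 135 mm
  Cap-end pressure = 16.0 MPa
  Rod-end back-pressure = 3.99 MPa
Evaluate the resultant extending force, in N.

F ≈ 1.04e6 N

Cap-side area A_cap = π/4 × (323 mm)² = 81940 mm^2
Rod-side annular area A_ann = π/4 × (323² − 135²) = 67630 mm^2
Net thrust = P_cap·A_cap − P_rod·A_ann = 1.311e6 N − 2.698e5 N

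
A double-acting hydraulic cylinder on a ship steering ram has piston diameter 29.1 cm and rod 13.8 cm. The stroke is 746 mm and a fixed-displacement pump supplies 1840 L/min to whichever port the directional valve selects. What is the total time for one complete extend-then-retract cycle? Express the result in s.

t ≈ 2.87 s

Cap-side area A_cap = π/4 × (29.1 cm)² = 665.1 cm^2
Rod-side annular area A_ann = π/4 × (29.1² − 13.8²) = 515.5 cm^2
t_ext = A_cap·L/Q = 1.618 s
t_ret = A_ann·L/Q = 1.254 s
t_cycle = t_ext + t_ret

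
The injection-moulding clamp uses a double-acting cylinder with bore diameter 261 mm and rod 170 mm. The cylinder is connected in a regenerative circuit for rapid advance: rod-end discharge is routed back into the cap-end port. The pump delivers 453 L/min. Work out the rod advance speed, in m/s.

v ≈ 0.333 m/s

In regeneration the rod-end outflow joins the pump flow into the cap end, so the net volume the pump must supply per unit advance equals the rod cross-section area.
Rod cross-section A_rod = π/4 × (170 mm)² = 22700 mm^2
v = Q_pump / A_rod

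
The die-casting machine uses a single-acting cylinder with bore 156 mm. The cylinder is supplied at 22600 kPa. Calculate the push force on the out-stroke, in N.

F ≈ 4.32e5 N

Cap-side area A_cap = π/4 × (156 mm)² = 19110 mm^2
F = P × A_cap = 22600 kPa × A_cap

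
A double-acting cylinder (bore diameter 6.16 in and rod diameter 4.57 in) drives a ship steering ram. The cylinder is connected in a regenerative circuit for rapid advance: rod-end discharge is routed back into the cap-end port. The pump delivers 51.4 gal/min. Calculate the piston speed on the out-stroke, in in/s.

v ≈ 12.1 in/s

In regeneration the rod-end outflow joins the pump flow into the cap end, so the net volume the pump must supply per unit advance equals the rod cross-section area.
Rod cross-section A_rod = π/4 × (4.57 in)² = 16.40 in^2
v = Q_pump / A_rod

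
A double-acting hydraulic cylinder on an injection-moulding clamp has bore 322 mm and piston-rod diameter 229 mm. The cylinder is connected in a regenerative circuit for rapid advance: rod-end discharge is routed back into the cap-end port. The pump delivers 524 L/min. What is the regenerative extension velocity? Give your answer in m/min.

In regeneration the rod-end outflow joins the pump flow into the cap end, so the net volume the pump must supply per unit advance equals the rod cross-section area.
Rod cross-section A_rod = π/4 × (229 mm)² = 41190 mm^2
v = Q_pump / A_rod

v ≈ 12.7 m/min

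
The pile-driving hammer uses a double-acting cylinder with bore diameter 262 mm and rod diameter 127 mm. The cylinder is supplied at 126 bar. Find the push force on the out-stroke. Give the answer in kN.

Cap-side area A_cap = π/4 × (262 mm)² = 53910 mm^2
F = P × A_cap = 126 bar × A_cap

F ≈ 679 kN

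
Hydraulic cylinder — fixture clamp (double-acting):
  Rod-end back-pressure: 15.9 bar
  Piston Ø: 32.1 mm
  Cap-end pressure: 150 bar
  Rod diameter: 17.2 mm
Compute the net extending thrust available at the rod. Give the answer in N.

Cap-side area A_cap = π/4 × (32.1 mm)² = 809.3 mm^2
Rod-side annular area A_ann = π/4 × (32.1² − 17.2²) = 576.9 mm^2
Net thrust = P_cap·A_cap − P_rod·A_ann = 12140 N − 917.3 N

F ≈ 11200 N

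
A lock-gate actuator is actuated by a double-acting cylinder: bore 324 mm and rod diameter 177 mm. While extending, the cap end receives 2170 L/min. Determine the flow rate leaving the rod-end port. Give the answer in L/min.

Q_out ≈ 1520 L/min

Cap-side area A_cap = π/4 × (324 mm)² = 82450 mm^2
Rod-side annular area A_ann = π/4 × (324² − 177²) = 57840 mm^2
Piston speed v = Q_in/A_cap; rod-end outflow Q_out = v × A_ann = Q_in × A_ann/A_cap.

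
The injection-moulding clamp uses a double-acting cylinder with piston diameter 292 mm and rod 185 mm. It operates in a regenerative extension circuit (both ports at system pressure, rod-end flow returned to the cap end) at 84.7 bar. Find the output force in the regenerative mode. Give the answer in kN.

F ≈ 228 kN

With equal pressure on both faces, forces on the annular region cancel; the net push is pressure × rod cross-section.
Rod cross-section A_rod = π/4 × (185 mm)² = 26880 mm^2
F = P × A_rod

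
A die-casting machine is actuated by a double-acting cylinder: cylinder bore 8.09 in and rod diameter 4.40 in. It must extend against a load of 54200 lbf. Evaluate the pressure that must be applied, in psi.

Cap-side area A_cap = π/4 × (8.09 in)² = 51.40 in^2
P = F / A = 54200 lbf / A

P ≈ 1050 psi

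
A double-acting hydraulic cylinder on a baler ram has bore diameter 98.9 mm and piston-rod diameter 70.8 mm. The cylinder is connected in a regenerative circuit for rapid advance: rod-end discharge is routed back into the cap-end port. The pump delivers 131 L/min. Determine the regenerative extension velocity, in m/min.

In regeneration the rod-end outflow joins the pump flow into the cap end, so the net volume the pump must supply per unit advance equals the rod cross-section area.
Rod cross-section A_rod = π/4 × (70.8 mm)² = 3937 mm^2
v = Q_pump / A_rod

v ≈ 33.3 m/min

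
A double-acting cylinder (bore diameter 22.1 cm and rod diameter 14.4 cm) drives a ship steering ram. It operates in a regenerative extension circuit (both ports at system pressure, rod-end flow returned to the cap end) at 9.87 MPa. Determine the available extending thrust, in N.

F ≈ 1.61e5 N

With equal pressure on both faces, forces on the annular region cancel; the net push is pressure × rod cross-section.
Rod cross-section A_rod = π/4 × (14.4 cm)² = 162.9 cm^2
F = P × A_rod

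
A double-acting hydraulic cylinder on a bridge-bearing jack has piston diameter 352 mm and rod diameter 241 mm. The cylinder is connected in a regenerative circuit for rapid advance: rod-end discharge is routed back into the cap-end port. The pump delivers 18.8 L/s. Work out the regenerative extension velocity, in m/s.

In regeneration the rod-end outflow joins the pump flow into the cap end, so the net volume the pump must supply per unit advance equals the rod cross-section area.
Rod cross-section A_rod = π/4 × (241 mm)² = 45620 mm^2
v = Q_pump / A_rod

v ≈ 0.412 m/s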